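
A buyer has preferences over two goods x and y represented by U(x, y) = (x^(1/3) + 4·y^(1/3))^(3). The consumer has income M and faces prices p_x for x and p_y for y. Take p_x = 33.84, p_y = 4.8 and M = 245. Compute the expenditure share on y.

share on y = 0.955

MU_x ∝ x^(-2/3), MU_y ∝ 4·y^(-2/3), so MRS = (1/4)·(y/x)^(2/3) = p_x/p_y.
Hence y/x = (4·p_x/p_y)^(1/(2/3)), i.e. raised to the 1.5 power.
With the ratio pinned down, the budget gives x* = M/(p_x + p_y·(y/x)) and y* = (y/x)·x*.
Numerically y/x = 149.752356, so x* = 245/(33.84 + 4.8·149.752356) = 0.3255 and y* = 149.752356·0.3255 = 48.7468.
Expenditure on y: 4.8·48.7468 = 233.9845; share = 0.955.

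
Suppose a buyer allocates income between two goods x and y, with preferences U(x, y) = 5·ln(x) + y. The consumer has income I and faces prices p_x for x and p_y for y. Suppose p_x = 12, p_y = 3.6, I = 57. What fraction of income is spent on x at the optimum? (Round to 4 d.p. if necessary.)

share on x = 0.3158

MU_x = 5/x, MU_y = 1. Tangency: 5/x = p_x/p_y.
So x*(p_x,p_y) = 5·p_y/p_x, independent of income; and y* = (I − 5·p_y)/p_y.
At the given prices: x* = 5·3.6/12 = 1.5, and y* = 10.8333.
Expenditure on x: 12·1.5 = 18; share = 0.3158.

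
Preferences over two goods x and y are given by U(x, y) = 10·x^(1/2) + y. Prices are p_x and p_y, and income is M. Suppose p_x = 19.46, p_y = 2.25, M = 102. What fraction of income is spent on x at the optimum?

Utility is quasi-linear in y; the FOC for x is 5/√x = p_x/p_y.
Thus x* = (5·p_y/p_x)² — independent of M — with the rest of income spent on y.
Plugging in: x* = (5·2.25/19.46)² = 0.3342, y* = 42.4428.
Expenditure on x: 19.46·0.3342 = 6.5037; share = 0.0638.

share on x = 0.0638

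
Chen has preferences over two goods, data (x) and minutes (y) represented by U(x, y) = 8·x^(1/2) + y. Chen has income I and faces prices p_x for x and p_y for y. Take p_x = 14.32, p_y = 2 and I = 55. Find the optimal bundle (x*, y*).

x* = 0.3121, y* = 25.2654

Utility is quasi-linear in y; the FOC for x is 4/√x = p_x/p_y.
Solve: √x = 4·p_y/p_x, so x*(p_x,p_y) = (4·p_y/p_x)², and y* = (I − p_x·x*)/p_y.
Plugging in: x* = (4·2/14.32)² = 0.3121, y* = 25.2654.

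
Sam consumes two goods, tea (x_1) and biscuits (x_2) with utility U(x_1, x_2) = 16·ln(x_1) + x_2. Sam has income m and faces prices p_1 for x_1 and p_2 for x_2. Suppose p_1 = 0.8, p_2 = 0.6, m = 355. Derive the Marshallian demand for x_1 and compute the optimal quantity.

Set MRS = p_1/p_2: (16/x_1)/1 = p_1/p_2.
So x_1*(p_1,p_2) = 16·p_2/p_1, independent of income; and x_2* = (m − 16·p_2)/p_2.
At the given prices: x_1* = 16·0.6/0.8 = 12.

x_1* = 12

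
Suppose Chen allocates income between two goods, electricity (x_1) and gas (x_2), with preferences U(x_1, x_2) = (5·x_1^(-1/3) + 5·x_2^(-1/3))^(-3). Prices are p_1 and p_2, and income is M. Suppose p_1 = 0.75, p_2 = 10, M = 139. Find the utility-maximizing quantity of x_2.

x_2* = 9.1248

MRS = MU_x_1/MU_x_2 = (x_2/x_1)^(4/3). Set equal to p_1/p_2.
Hence x_2/x_1 = (p_1/p_2)^(1/(4/3)), i.e. raised to the 0.75 power.
Substitute x_2 = (x_2/x_1)·x_1 into the budget: x_1* = M/(p_1 + p_2·(x_2/x_1)).
Numerically x_2/x_1 = 0.143316, so x_1* = 139/(0.75 + 10·0.143316) = 63.6691 and x_2* = 0.143316·63.6691 = 9.1248.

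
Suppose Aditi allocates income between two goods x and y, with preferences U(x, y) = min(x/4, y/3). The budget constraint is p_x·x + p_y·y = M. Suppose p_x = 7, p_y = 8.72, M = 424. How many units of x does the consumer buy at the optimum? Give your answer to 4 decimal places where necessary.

x* = 31.3146

Leontief preferences: the optimum is at the kink where x/4 = y/3, i.e. y = (3/4)·x.
Budget: p_x·x + p_y·(3/4)·x = M, so (4·p_x + 3·p_y)·x = 4·M.
Demand: x*(p_x,p_y,M) = 4·M/(4·p_x + 3·p_y), y* = 3·M/(4·p_x + 3·p_y).
Here 4·7 + 3·8.72 = 54.16, giving x* = 31.3146.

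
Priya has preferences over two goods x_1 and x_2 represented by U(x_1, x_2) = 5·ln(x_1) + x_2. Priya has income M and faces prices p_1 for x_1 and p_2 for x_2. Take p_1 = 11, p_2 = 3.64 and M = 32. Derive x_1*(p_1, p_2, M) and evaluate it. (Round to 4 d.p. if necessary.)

x_1* = 1.6545

Set MRS = p_1/p_2: (5/x_1)/1 = p_1/p_2.
So x_1*(p_1,p_2) = 5·p_2/p_1, independent of income; and x_2* = (M − 5·p_2)/p_2.
At the given prices: x_1* = 5·3.64/11 = 1.6545.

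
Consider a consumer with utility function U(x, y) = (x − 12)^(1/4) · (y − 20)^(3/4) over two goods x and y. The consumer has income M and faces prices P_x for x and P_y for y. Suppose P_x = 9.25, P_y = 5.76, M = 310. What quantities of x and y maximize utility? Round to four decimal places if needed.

MRS = (1/3)·(y−20)/(x−12). Tangency with P_x/P_y gives y−20 = 3·(P_x/P_y)·(x−12).
Substituting into the budget: x* = 12 + 0.25·(M − 12·P_x − 20·P_y)/P_x, and y* = 20 + 0.75·(…)/P_y.
Discretionary income = 310 − 12·9.25 − 20·5.76 = 83.8; x* = 12 + 0.25·83.8/9.25 = 14.2649; y* = 20 + 0.75·83.8/5.76 = 30.9115.

x* = 14.2649, y* = 30.9115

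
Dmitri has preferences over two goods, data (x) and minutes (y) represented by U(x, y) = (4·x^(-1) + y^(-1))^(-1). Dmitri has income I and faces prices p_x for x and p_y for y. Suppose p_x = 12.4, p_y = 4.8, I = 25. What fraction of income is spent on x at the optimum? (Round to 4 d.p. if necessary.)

share on x = 0.7627

With the ratio pinned down, the budget gives x* = I/(p_x + p_y·(y/x)) and y* = (y/x)·x*.
Numerically y/x = 0.803638, so x* = 25/(12.4 + 4.8·0.803638) = 1.5378 and y* = 0.803638·1.5378 = 1.2358.
Expenditure on x: 12.4·1.5378 = 19.0682; share = 0.7627.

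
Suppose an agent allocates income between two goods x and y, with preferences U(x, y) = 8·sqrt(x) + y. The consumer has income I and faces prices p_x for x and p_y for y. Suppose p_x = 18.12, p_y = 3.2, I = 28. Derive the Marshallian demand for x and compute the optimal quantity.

x* = 0.499

Utility is quasi-linear in y; the FOC for x is 4/√x = p_x/p_y.
Solve: √x = 4·p_y/p_x, so x*(p_x,p_y) = (4·p_y/p_x)², and y* = (I − p_x·x*)/p_y.
Plugging in: x* = (4·3.2/18.12)² = 0.499.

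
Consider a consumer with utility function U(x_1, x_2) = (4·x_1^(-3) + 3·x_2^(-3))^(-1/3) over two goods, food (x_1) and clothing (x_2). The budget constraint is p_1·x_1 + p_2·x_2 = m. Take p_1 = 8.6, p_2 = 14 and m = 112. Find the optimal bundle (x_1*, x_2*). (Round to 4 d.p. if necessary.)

MU_x_1 ∝ 4·x_1^(-4), MU_x_2 ∝ 3·x_2^(-4), so MRS = (4/3)·(x_2/x_1)^(4) = p_1/p_2.
Hence x_2/x_1 = ((3/4)·p_1/p_2)^(1/(4)), i.e. raised to the 0.25 power.
Substitute x_2 = (x_2/x_1)·x_1 into the budget: x_1* = m/(p_1 + p_2·(x_2/x_1)).
Numerically x_2/x_1 = 0.823869, so x_1* = 112/(8.6 + 14·0.823869) = 5.5627 and x_2* = 0.823869·5.5627 = 4.5829.

x_1* = 5.5627, x_2* = 4.5829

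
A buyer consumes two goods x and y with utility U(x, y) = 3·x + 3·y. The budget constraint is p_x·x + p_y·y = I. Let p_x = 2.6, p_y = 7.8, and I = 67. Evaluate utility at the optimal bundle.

V = 77.3077

x gives more utility per dollar, so spend all income on x: x* = I/p_x, y* = 0.
Numerically: x* = 25.7692, y* = 0.
Utility at the optimum: U(25.7692, 0) = 77.3077.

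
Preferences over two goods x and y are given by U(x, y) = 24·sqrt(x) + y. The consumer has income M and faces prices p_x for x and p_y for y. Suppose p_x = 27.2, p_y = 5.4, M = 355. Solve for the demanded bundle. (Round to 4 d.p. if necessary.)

x* = 5.6756, y* = 37.1525

Set MRS = p_x/p_y: 12·x^(−1/2) = p_x/p_y.
Thus x* = (12·p_y/p_x)² — independent of M — with the rest of income spent on y.
Plugging in: x* = (12·5.4/27.2)² = 5.6756, y* = 37.1525.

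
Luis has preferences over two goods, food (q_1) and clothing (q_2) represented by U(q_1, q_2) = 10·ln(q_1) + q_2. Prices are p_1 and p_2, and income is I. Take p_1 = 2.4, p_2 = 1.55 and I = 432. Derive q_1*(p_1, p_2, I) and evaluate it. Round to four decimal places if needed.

q_1* = 6.4583

Set MRS = p_1/p_2: (10/q_1)/1 = p_1/p_2.
So q_1*(p_1,p_2) = 10·p_2/p_1, independent of income; and q_2* = (I − 10·p_2)/p_2.
At the given prices: q_1* = 10·1.55/2.4 = 6.4583.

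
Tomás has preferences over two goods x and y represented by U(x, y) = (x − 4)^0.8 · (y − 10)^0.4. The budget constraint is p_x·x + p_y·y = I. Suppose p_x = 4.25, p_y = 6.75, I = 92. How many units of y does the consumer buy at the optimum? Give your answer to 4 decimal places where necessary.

MRS = 2·(y−10)/(x−4). Tangency with p_x/p_y gives y−10 = (1/2)·(p_x/p_y)·(x−4).
After buying the subsistence bundle (4, 10), a share 2/3 of the remaining income goes to x: x* = 4 + 2/3·(I − 4p_x − 10p_y)/p_x.
Discretionary income = 92 − 4·4.25 − 10·6.75 = 7.5; y* = 10 + 1/3·7.5/6.75 = 10.3704.

y* = 10.3704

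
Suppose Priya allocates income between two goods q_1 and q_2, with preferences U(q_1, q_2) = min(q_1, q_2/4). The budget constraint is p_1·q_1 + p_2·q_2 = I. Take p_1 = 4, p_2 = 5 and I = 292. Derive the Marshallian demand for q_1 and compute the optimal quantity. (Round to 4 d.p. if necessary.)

q_1* = 12.1667

Leontief preferences: the optimum is at the kink where q_1/1 = q_2/4, i.e. q_2 = 4·q_1.
Budget: p_1·q_1 + p_2·4·q_1 = I, so (p_1 + 4·p_2)·q_1 = I.
Demand: q_1*(p_1,p_2,I) = I/(p_1 + 4·p_2), q_2* = 4·I/(p_1 + 4·p_2).
Here 4 + 4·5 = 24, giving q_1* = 12.1667.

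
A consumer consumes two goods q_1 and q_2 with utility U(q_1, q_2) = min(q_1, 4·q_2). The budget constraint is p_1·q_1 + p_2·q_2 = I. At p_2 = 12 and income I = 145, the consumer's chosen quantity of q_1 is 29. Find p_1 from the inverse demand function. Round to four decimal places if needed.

With perfect complements, no substitution: consume in ratio q_1:q_2 = 4:1.
Budget: p_1·q_1 + p_2·(1/4)·q_1 = I, so (4·p_1 + p_2)·q_1 = 4·I.
Demand: q_1*(p_1,p_2,I) = 4·I/(4·p_1 + p_2), q_2* = I/(4·p_1 + p_2).
Set q_1* = 29 in the demand function and solve for p_1: p_1 = 2.

p_1 = 2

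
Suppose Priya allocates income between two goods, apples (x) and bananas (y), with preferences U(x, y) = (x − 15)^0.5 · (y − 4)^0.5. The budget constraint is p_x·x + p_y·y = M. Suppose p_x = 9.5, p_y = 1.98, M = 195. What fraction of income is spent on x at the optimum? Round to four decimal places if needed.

This is Cobb-Douglas in (x−15, y−4): tangency gives 0.5·p_y·(y−4) = 0.5·p_x·(x−15).
After buying the subsistence bundle (15, 4), a share 0.5 of the remaining income goes to x: x* = 15 + 0.5·(M − 15p_x − 4p_y)/p_x.
Discretionary income = 195 − 15·9.5 − 4·1.98 = 44.58; x* = 15 + 0.5·44.58/9.5 = 17.3463; y* = 4 + 0.5·44.58/1.98 = 15.2576.
Expenditure on x: 9.5·17.3463 = 164.79; share = 0.8451.

share on x = 0.8451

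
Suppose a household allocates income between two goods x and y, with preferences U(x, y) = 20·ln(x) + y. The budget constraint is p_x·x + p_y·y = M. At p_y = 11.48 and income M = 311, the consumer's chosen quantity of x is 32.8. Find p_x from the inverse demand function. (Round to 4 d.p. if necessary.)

Set MRS = p_x/p_y: (20/x)/1 = p_x/p_y.
So x*(p_x,p_y) = 20·p_y/p_x, independent of income; and y* = (M − 20·p_y)/p_y.
Set x* = 32.8 in the demand function and solve for p_x: p_x = 7.

p_x = 7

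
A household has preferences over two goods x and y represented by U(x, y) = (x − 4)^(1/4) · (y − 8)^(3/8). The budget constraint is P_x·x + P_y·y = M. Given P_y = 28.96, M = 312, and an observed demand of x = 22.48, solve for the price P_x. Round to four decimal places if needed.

Let x' = x−4, y' = y−8. MRS = (2/3)·y'/x' = P_x/P_y.
After buying the subsistence bundle (4, 8), a share 0.4 of the remaining income goes to x: x* = 4 + 0.4·(M − 4P_x − 8P_y)/P_x.
Set x* = 22.48 in the demand function and solve for P_x: P_x = 1.6.

P_x = 1.6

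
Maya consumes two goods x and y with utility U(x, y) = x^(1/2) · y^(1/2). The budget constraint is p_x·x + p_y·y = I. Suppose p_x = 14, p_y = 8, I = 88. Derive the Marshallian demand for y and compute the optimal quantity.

y* = 5.5

MU_x/MU_y = (0.5·y)/(0.5·x); tangency sets this equal to p_x/p_y.
Rearranging, p_y·y = p_x·x. Substituting into the budget gives p_x·x·(1 + 1) = I.
Demand: x*(p_x,p_y,I) = 0.5·I/p_x and y* = 0.5·I/p_y.
At p_x=14, p_y=8, I=88: y* = 0.5·88/8 = 5.5.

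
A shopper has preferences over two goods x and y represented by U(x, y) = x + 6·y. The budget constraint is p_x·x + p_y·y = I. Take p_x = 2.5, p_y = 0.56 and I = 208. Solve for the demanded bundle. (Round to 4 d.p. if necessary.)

x* = 0, y* = 371.4286

y gives more utility per dollar, so spend all income on y: y* = I/p_y, x* = 0.
Numerically: x* = 0, y* = 371.4286.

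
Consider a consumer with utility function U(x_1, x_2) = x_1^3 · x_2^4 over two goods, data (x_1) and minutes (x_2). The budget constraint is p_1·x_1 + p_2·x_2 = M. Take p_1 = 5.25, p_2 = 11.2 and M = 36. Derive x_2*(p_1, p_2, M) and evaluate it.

At p_1=5.25, p_2=11.2, M=36: x_2* = 4/7·36/11.2 = 1.8367.

x_2* = 1.8367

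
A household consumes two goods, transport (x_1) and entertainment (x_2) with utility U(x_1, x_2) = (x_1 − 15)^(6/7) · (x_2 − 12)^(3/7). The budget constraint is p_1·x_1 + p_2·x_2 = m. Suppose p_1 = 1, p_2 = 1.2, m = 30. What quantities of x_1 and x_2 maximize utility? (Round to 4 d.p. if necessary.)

Let x_1' = x_1−15, x_2' = x_2−12. MRS = 2·x_2'/x_1' = p_1/p_2.
After buying the subsistence bundle (15, 12), a share 2/3 of the remaining income goes to x_1: x_1* = 15 + 2/3·(m − 15p_1 − 12p_2)/p_1.
Discretionary income = 30 − 15·1 − 12·1.2 = 0.6; x_1* = 15 + 2/3·0.6/1 = 15.4; x_2* = 12 + 1/3·0.6/1.2 = 12.1667.

x_1* = 15.4, x_2* = 12.1667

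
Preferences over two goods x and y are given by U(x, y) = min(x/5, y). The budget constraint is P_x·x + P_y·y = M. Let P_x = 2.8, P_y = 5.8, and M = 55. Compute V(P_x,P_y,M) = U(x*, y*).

V = 2.7778

Leontief preferences: the optimum is at the kink where x/5 = y/1, i.e. y = (1/5)·x.
Budget: P_x·x + P_y·(1/5)·x = M, so (5·P_x + P_y)·x = 5·M.
Demand: x*(P_x,P_y,M) = 5·M/(5·P_x + P_y), y* = M/(5·P_x + P_y).
Here 5·2.8 + 5.8 = 19.8, giving x* = 13.8889 and y* = 2.7778.
Utility at the optimum: U(13.8889, 2.7778) = 2.7778.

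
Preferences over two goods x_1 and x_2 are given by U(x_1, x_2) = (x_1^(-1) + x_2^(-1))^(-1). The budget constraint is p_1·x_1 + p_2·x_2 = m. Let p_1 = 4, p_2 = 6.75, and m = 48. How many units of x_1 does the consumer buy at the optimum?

x_1* = 5.2196

MU_x_1 ∝ x_1^(-2), MU_x_2 ∝ x_2^(-2), so MRS = (x_2/x_1)^(2) = p_1/p_2.
Solve for the ratio: x_2/x_1 = [p_1/p_2]^(0.5).
With the ratio pinned down, the budget gives x_1* = m/(p_1 + p_2·(x_2/x_1)) and x_2* = (x_2/x_1)·x_1*.
Numerically x_2/x_1 = 0.7698, so x_1* = 48/(4 + 6.75·0.7698) = 5.2196.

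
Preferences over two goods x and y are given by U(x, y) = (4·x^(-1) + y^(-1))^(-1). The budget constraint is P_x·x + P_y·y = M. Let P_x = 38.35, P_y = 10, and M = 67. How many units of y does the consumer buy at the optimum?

y* = 1.3627

MU_x ∝ 4·x^(-2), MU_y ∝ y^(-2), so MRS = 4·(y/x)^(2) = P_x/P_y.
Solve for the ratio: y/x = [(1/4)·P_x/P_y]^(0.5).
Substitute y = (y/x)·x into the budget: x* = M/(P_x + P_y·(y/x)).
Numerically y/x = 0.979158, so x* = 67/(38.35 + 10·0.979158) = 1.3917 and y* = 0.979158·1.3917 = 1.3627.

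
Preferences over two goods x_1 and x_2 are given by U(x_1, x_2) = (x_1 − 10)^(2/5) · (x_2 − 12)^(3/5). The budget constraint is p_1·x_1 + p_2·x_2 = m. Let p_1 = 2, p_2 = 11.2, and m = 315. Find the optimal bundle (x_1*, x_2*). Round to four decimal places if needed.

MRS = (2/3)·(x_2−12)/(x_1−10). Tangency with p_1/p_2 gives x_2−12 = (3/2)·(p_1/p_2)·(x_1−10).
After buying the subsistence bundle (10, 12), a share 0.4 of the remaining income goes to x_1: x_1* = 10 + 0.4·(m − 10p_1 − 12p_2)/p_1.
Discretionary income = 315 − 10·2 − 12·11.2 = 160.6; x_1* = 10 + 0.4·160.6/2 = 42.12; x_2* = 12 + 0.6·160.6/11.2 = 20.6036.

x_1* = 42.12, x_2* = 20.6036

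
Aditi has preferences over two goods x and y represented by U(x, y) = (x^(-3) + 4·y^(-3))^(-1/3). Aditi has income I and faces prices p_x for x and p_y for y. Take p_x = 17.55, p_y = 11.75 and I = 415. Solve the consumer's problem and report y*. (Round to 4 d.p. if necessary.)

y* = 18.0628

Numerically y/x = 1.563417, so x* = 415/(17.55 + 11.75·1.563417) = 11.5534 and y* = 1.563417·11.5534 = 18.0628.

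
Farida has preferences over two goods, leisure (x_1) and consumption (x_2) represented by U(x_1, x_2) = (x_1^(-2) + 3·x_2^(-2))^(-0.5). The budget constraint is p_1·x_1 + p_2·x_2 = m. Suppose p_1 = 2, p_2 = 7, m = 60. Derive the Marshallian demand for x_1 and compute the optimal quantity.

MU_x_1 ∝ x_1^(-3), MU_x_2 ∝ 3·x_2^(-3), so MRS = (1/3)·(x_2/x_1)^(3) = p_1/p_2.
Hence x_2/x_1 = (3·p_1/p_2)^(1/(3)), i.e. raised to the 1/3 power.
Substitute x_2 = (x_2/x_1)·x_1 into the budget: x_1* = m/(p_1 + p_2·(x_2/x_1)).
Numerically x_2/x_1 = 0.949914, so x_1* = 60/(2 + 7·0.949914) = 6.9369.

x_1* = 6.9369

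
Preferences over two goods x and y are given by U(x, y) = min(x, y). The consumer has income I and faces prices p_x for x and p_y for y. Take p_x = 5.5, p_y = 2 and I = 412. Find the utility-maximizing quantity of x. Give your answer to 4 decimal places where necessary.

x* = 54.9333

Leontief preferences: the optimum is at the kink where x/1 = y/1, i.e. y = x.
Budget: p_x·x + p_y·x = I, so (p_x + p_y)·x = I.
Demand: x*(p_x,p_y,I) = I/(p_x + p_y), y* = I/(p_x + p_y).
Here 5.5 + 2 = 7.5, giving x* = 54.9333.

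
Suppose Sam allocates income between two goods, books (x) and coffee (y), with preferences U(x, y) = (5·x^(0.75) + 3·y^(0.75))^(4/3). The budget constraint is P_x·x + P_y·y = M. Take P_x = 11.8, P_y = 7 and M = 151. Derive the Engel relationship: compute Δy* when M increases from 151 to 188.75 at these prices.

Δy* = 2.0656

From the CES first-order condition, (5/3)·(y/x)^(0.25) = P_x/P_y.
Solve for the ratio: y/x = [(3/5)·P_x/P_y]^(4).
With the ratio pinned down, the budget gives x* = M/(P_x + P_y·(y/x)) and y* = (y/x)·x*.
Numerically y/x = 1.046504, so x* = 151/(11.8 + 7·1.046504) = 7.8952 and y* = 1.046504·7.8952 = 8.2624.
At M' = 188.75: y* = 10.328. Change: 10.328 − 8.2624 = 2.0656.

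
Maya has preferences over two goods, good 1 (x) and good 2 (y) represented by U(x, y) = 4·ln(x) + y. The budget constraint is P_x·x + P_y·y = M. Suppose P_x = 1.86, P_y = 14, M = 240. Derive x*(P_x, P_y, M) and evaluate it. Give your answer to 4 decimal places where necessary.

Set MRS = P_x/P_y: (4/x)/1 = P_x/P_y.
So x*(P_x,P_y) = 4·P_y/P_x, independent of income; and y* = (M − 4·P_y)/P_y.
At the given prices: x* = 4·14/1.86 = 30.1075.

x* = 30.1075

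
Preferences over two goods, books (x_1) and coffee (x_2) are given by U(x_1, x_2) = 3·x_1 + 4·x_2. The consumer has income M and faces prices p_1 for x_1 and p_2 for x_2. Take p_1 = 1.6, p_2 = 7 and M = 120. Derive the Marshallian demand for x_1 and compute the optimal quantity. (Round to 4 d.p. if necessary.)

x_1* = 75

Linear utility — the consumer picks whichever good has higher MU/price: 3/1.6 = 1.875 vs 4/7 = 0.5714.
x_1 gives more utility per dollar, so spend all income on x_1: x_1* = M/p_1, x_2* = 0.
Numerically: x_1* = 75, x_2* = 0.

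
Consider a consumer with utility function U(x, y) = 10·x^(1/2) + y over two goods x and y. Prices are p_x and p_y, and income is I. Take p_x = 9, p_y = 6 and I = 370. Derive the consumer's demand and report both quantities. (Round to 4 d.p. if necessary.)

x* = 11.1111, y* = 45

Solve: √x = 5·p_y/p_x, so x*(p_x,p_y) = (5·p_y/p_x)², and y* = (I − p_x·x*)/p_y.
Plugging in: x* = (5·6/9)² = 11.1111, y* = 45.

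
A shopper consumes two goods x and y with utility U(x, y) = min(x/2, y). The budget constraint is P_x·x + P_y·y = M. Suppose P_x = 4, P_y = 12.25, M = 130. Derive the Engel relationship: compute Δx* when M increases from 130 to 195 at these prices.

Leontief preferences: the optimum is at the kink where x/2 = y/1, i.e. y = (1/2)·x.
Budget: P_x·x + P_y·(1/2)·x = M, so (2·P_x + P_y)·x = 2·M.
Demand: x*(P_x,P_y,M) = 2·M/(2·P_x + P_y), y* = M/(2·P_x + P_y).
Here 2·4 + 12.25 = 20.25, giving x* = 12.8395.
At M' = 195: x* = 19.2593. Change: 19.2593 − 12.8395 = 6.4198.

Δx* = 6.4198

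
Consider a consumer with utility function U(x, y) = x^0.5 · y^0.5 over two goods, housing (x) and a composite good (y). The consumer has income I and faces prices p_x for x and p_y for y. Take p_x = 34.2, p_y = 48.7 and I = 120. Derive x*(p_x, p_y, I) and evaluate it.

x* = 1.7544

At p_x=34.2, p_y=48.7, I=120: x* = 0.5·120/34.2 = 1.7544.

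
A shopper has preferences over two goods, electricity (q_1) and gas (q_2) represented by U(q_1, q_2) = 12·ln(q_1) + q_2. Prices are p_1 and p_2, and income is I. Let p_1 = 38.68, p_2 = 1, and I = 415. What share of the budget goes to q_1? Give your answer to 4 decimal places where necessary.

MU_q_1 = 12/q_1, MU_q_2 = 1. Tangency: 12/q_1 = p_1/p_2.
So q_1*(p_1,p_2) = 12·p_2/p_1, independent of income; and q_2* = (I − 12·p_2)/p_2.
At the given prices: q_1* = 12·1/38.68 = 0.3102, and q_2* = 403.
Expenditure on q_1: 38.68·0.3102 = 12; share = 0.0289.

share on q_1 = 0.0289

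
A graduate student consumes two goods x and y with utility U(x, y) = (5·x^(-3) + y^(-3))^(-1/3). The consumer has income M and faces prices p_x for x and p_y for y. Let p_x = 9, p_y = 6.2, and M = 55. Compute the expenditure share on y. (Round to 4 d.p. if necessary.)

share on y = 0.3358

MRS = MU_x/MU_y = 5·(y/x)^(4). Set equal to p_x/p_y.
Solve for the ratio: y/x = [(1/5)·p_x/p_y]^(0.25).
With the ratio pinned down, the budget gives x* = M/(p_x + p_y·(y/x)) and y* = (y/x)·x*.
Numerically y/x = 0.734041, so x* = 55/(9 + 6.2·0.734041) = 4.0587 and y* = 0.734041·4.0587 = 2.9793.
Expenditure on y: 6.2·2.9793 = 18.4715; share = 0.3358.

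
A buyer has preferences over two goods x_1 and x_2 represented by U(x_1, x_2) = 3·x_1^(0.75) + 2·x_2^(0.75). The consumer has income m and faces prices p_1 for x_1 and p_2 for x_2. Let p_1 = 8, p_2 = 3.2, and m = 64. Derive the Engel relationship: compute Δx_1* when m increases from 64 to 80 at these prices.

Δx_1* = 0.4894

From the CES first-order condition, (3/2)·(x_2/x_1)^(0.25) = p_1/p_2.
Hence x_2/x_1 = ((2/3)·p_1/p_2)^(1/(0.25)), i.e. raised to the 4 power.
With the ratio pinned down, the budget gives x_1* = m/(p_1 + p_2·(x_2/x_1)) and x_2* = (x_2/x_1)·x_1*.
Numerically x_2/x_1 = 7.716049, so x_1* = 64/(8 + 3.2·7.716049) = 1.9577.
At m' = 80: x_1* = 2.4471. Change: 2.4471 − 1.9577 = 0.4894.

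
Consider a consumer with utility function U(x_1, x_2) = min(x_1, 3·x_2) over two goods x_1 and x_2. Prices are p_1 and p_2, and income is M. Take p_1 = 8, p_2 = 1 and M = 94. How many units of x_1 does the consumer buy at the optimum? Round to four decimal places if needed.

With perfect complements, no substitution: consume in ratio x_1:x_2 = 3:1.
Budget: p_1·x_1 + p_2·(1/3)·x_1 = M, so (3·p_1 + p_2)·x_1 = 3·M.
Demand: x_1*(p_1,p_2,M) = 3·M/(3·p_1 + p_2), x_2* = M/(3·p_1 + p_2).
Here 3·8 + 1 = 25, giving x_1* = 11.28.

x_1* = 11.28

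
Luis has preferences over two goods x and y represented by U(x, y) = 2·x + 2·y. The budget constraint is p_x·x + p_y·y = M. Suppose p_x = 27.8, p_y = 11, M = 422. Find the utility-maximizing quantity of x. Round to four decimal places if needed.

y gives more utility per dollar, so spend all income on y: y* = M/p_y, x* = 0.
Numerically: x* = 0, y* = 38.3636.

x* = 0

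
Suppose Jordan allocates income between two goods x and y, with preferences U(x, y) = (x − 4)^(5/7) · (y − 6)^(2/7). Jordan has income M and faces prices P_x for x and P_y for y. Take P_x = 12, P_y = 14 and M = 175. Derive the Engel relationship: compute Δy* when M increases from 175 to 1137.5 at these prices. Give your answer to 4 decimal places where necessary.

Δy* = 19.6429

After buying the subsistence bundle (4, 6), a share 5/7 of the remaining income goes to x: x* = 4 + 5/7·(M − 4P_x − 6P_y)/P_x.
Discretionary income = 175 − 4·12 − 6·14 = 43; y* = 6 + 2/7·43/14 = 6.8776.
At M' = 1137.5: y* = 26.5204. Change: 26.5204 − 6.8776 = 19.6429.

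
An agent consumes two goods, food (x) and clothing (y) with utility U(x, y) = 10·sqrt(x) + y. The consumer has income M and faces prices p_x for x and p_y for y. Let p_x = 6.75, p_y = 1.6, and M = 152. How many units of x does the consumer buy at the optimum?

Solve: √x = 5·p_y/p_x, so x*(p_x,p_y) = (5·p_y/p_x)², and y* = (M − p_x·x*)/p_y.
Plugging in: x* = (5·1.6/6.75)² = 1.4047.

x* = 1.4047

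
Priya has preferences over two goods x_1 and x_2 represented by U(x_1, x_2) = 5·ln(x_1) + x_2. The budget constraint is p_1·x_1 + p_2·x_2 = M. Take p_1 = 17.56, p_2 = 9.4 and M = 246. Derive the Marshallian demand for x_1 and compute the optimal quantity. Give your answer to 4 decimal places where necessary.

So x_1*(p_1,p_2) = 5·p_2/p_1, independent of income; and x_2* = (M − 5·p_2)/p_2.
At the given prices: x_1* = 5·9.4/17.56 = 2.6765.

x_1* = 2.6765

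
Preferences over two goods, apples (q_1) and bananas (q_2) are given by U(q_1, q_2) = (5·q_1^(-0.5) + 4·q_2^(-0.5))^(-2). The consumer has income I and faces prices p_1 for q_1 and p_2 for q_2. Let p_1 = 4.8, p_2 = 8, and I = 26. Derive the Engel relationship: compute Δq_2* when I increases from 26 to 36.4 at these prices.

Δq_2* = 0.657

MRS = MU_q_1/MU_q_2 = (5/4)·(q_2/q_1)^(1.5). Set equal to p_1/p_2.
Solve for the ratio: q_2/q_1 = [(4/5)·p_1/p_2]^(2/3).
With the ratio pinned down, the budget gives q_1* = I/(p_1 + p_2·(q_2/q_1)) and q_2* = (q_2/q_1)·q_1*.
Numerically q_2/q_1 = 0.613048, so q_1* = 26/(4.8 + 8·0.613048) = 2.6792 and q_2* = 0.613048·2.6792 = 1.6425.
At I' = 36.4: q_2* = 2.2995. Change: 2.2995 − 1.6425 = 0.657.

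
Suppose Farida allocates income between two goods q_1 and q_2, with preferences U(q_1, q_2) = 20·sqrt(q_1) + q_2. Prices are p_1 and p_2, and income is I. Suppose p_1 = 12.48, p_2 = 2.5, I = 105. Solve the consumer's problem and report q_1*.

q_1* = 4.0128

Set MRS = p_1/p_2: 10·q_1^(−1/2) = p_1/p_2.
Solve: √q_1 = 10·p_2/p_1, so q_1*(p_1,p_2) = (10·p_2/p_1)², and q_2* = (I − p_1·q_1*)/p_2.
Plugging in: q_1* = (10·2.5/12.48)² = 4.0128.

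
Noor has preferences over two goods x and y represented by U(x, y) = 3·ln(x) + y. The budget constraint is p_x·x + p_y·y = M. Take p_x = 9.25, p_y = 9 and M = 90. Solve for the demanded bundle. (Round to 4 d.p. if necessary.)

x* = 2.9189, y* = 7

Set MRS = p_x/p_y: (3/x)/1 = p_x/p_y.
So x*(p_x,p_y) = 3·p_y/p_x, independent of income; and y* = (M − 3·p_y)/p_y.
At the given prices: x* = 3·9/9.25 = 2.9189, and y* = 7.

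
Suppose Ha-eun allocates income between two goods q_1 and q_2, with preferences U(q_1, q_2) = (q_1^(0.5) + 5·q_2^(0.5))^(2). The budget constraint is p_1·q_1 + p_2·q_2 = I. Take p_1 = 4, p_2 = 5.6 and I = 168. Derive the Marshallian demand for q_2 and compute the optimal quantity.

From the CES first-order condition, (1/5)·(q_2/q_1)^(0.5) = p_1/p_2.
Hence q_2/q_1 = (5·p_1/p_2)^(1/(0.5)), i.e. raised to the 2 power.
Substitute q_2 = (q_2/q_1)·q_1 into the budget: q_1* = I/(p_1 + p_2·(q_2/q_1)).
Numerically q_2/q_1 = 12.755102, so q_1* = 168/(4 + 5.6·12.755102) = 2.2273 and q_2* = 12.755102·2.2273 = 28.4091.

q_2* = 28.4091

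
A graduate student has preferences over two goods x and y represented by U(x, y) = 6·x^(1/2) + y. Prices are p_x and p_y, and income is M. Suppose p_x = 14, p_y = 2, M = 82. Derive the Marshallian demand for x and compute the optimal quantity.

Set MRS = p_x/p_y: 3·x^(−1/2) = p_x/p_y.
Thus x* = (3·p_y/p_x)² — independent of M — with the rest of income spent on y.
Plugging in: x* = (3·2/14)² = 0.1837.

x* = 0.1837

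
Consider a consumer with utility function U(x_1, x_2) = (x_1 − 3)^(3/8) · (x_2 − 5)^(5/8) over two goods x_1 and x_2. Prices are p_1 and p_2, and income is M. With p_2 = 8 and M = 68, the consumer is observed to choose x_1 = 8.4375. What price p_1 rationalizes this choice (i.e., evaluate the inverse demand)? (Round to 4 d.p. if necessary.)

p_1 = 1.6

Let x_1' = x_1−3, x_2' = x_2−5. MRS = (3/5)·x_2'/x_1' = p_1/p_2.
Substituting into the budget: x_1* = 3 + 0.375·(M − 3·p_1 − 5·p_2)/p_1, and x_2* = 5 + 0.625·(…)/p_2.
Set x_1* = 8.4375 in the demand function and solve for p_1: p_1 = 1.6.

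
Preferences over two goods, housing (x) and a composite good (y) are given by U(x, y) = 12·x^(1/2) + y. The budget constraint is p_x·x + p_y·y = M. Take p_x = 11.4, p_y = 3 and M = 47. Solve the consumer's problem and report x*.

Utility is quasi-linear in y; the FOC for x is 6/√x = p_x/p_y.
Solve: √x = 6·p_y/p_x, so x*(p_x,p_y) = (6·p_y/p_x)², and y* = (M − p_x·x*)/p_y.
Plugging in: x* = (6·3/11.4)² = 2.4931.

x* = 2.4931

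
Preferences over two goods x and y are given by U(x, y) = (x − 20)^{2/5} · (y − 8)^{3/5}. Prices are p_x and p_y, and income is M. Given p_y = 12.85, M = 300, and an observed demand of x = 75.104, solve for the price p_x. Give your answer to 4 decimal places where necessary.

MRS = (2/3)·(y−8)/(x−20). Tangency with p_x/p_y gives y−8 = (3/2)·(p_x/p_y)·(x−20).
After buying the subsistence bundle (20, 8), a share 0.4 of the remaining income goes to x: x* = 20 + 0.4·(M − 20p_x − 8p_y)/p_x.
Set x* = 75.104 in the demand function and solve for p_x: p_x = 1.25.

p_x = 1.25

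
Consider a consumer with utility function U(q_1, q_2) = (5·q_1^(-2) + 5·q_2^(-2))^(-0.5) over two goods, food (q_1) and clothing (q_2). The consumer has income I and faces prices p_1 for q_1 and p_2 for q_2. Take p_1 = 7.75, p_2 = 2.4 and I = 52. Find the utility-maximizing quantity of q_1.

q_1* = 4.6028

MRS = MU_q_1/MU_q_2 = (q_2/q_1)^(3). Set equal to p_1/p_2.
Hence q_2/q_1 = (p_1/p_2)^(1/(3)), i.e. raised to the 1/3 power.
With the ratio pinned down, the budget gives q_1* = I/(p_1 + p_2·(q_2/q_1)) and q_2* = (q_2/q_1)·q_1*.
Numerically q_2/q_1 = 1.478076, so q_1* = 52/(7.75 + 2.4·1.478076) = 4.6028.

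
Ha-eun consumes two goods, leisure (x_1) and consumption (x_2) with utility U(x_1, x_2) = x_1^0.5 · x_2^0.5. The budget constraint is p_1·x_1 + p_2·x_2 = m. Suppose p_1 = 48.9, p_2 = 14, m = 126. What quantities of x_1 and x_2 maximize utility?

x_1* = 1.2883, x_2* = 4.5

MU_x_1/MU_x_2 = (0.5·x_2)/(0.5·x_1); tangency sets this equal to p_1/p_2.
Rearranging, p_2·x_2 = p_1·x_1. Substituting into the budget gives p_1·x_1·(1 + 1) = m.
Demand: x_1*(p_1,p_2,m) = 0.5·m/p_1 and x_2* = 0.5·m/p_2.
At p_1=48.9, p_2=14, m=126: x_1* = 0.5·126/48.9 = 1.2883, x_2* = 4.5.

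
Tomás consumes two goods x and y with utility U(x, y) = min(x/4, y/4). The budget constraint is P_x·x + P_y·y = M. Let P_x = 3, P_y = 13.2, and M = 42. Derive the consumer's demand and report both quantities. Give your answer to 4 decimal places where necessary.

x* = 2.5926, y* = 2.5926

With perfect complements, no substitution: consume in ratio x:y = 4:4.
Budget: P_x·x + P_y·x = M, so (4·P_x + 4·P_y)·x = 4·M.
Demand: x*(P_x,P_y,M) = 4·M/(4·P_x + 4·P_y), y* = 4·M/(4·P_x + 4·P_y).
Here 4·3 + 4·13.2 = 64.8, giving x* = 2.5926 and y* = 2.5926.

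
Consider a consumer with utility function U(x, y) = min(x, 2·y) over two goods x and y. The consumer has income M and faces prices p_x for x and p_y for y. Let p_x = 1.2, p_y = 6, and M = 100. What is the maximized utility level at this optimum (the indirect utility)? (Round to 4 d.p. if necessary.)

With perfect complements, no substitution: consume in ratio x:y = 2:1.
Budget: p_x·x + p_y·(1/2)·x = M, so (2·p_x + p_y)·x = 2·M.
Demand: x*(p_x,p_y,M) = 2·M/(2·p_x + p_y), y* = M/(2·p_x + p_y).
Here 2·1.2 + 6 = 8.4, giving x* = 23.8095 and y* = 11.9048.
Utility at the optimum: U(23.8095, 11.9048) = 23.8095.

V = 23.8095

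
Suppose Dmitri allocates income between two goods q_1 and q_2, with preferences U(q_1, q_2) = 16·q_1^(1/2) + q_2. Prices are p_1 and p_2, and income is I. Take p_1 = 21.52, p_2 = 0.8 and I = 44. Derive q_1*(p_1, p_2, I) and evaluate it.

q_1* = 0.0884

MU_q_1 = 8/√q_1, MU_q_2 = 1. Tangency: 8/√q_1 = p_1/p_2.
Thus q_1* = (8·p_2/p_1)² — independent of I — with the rest of income spent on q_2.
Plugging in: q_1* = (8·0.8/21.52)² = 0.0884.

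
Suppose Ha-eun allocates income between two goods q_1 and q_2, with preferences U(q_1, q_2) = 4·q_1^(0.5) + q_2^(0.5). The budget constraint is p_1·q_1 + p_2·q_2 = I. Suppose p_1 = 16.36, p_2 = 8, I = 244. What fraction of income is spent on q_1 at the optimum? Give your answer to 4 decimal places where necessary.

share on q_1 = 0.8867

MRS = MU_q_1/MU_q_2 = 4·(q_2/q_1)^(0.5). Set equal to p_1/p_2.
Hence q_2/q_1 = ((1/4)·p_1/p_2)^(1/(0.5)), i.e. raised to the 2 power.
Substitute q_2 = (q_2/q_1)·q_1 into the budget: q_1* = I/(p_1 + p_2·(q_2/q_1)).
Numerically q_2/q_1 = 0.261377, so q_1* = 244/(16.36 + 8·0.261377) = 13.2242 and q_2* = 0.261377·13.2242 = 3.4565.
Expenditure on q_1: 16.36·13.2242 = 216.348; share = 0.8867.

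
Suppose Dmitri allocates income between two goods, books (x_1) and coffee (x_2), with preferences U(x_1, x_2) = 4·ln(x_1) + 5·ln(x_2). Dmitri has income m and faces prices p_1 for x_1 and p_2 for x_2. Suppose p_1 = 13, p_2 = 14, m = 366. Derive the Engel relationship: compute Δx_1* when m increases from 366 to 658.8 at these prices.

Δx_1* = 10.0103

The MRS is (4/5)·x_2/x_1. Set MRS = p_1/p_2.
Rearranging, p_2·x_2 = (5/4)·p_1·x_1. Substituting into the budget gives p_1·x_1·(1 + (5/4)) = m.
Demand: x_1*(p_1,p_2,m) = 4/9·m/p_1 and x_2* = 5/9·m/p_2.
At p_1=13, p_2=14, m=366: x_1* = 4/9·366/13 = 12.5128.
At m' = 658.8: x_1* = 22.5231. Change: 22.5231 − 12.5128 = 10.0103.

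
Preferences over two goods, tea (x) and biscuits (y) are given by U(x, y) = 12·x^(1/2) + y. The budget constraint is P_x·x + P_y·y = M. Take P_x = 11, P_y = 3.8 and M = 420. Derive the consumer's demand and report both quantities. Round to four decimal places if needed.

MU_x = 6/√x, MU_y = 1. Tangency: 6/√x = P_x/P_y.
Thus x* = (6·P_y/P_x)² — independent of M — with the rest of income spent on y.
Plugging in: x* = (6·3.8/11)² = 4.2962, y* = 98.09.

x* = 4.2962, y* = 98.09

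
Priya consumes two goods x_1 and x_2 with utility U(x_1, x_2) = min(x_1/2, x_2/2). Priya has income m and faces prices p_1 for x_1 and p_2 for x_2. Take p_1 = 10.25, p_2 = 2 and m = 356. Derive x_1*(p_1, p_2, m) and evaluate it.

Leontief preferences: the optimum is at the kink where x_1/2 = x_2/2, i.e. x_2 = x_1.
Budget: p_1·x_1 + p_2·x_1 = m, so (2·p_1 + 2·p_2)·x_1 = 2·m.
Demand: x_1*(p_1,p_2,m) = 2·m/(2·p_1 + 2·p_2), x_2* = 2·m/(2·p_1 + 2·p_2).
Here 2·10.25 + 2·2 = 24.5, giving x_1* = 29.0612.

x_1* = 29.0612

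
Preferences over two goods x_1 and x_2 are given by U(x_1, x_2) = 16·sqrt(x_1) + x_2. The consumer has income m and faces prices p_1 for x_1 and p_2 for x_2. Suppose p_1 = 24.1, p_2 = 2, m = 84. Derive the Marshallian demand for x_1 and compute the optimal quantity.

x_1* = 0.4408

Plugging in: x_1* = (8·2/24.1)² = 0.4408.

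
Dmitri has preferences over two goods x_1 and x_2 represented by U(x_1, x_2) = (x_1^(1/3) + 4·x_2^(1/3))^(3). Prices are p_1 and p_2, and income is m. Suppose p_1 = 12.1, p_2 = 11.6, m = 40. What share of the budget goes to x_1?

share on x_1 = 0.109

MU_x_1 ∝ x_1^(-2/3), MU_x_2 ∝ 4·x_2^(-2/3), so MRS = (1/4)·(x_2/x_1)^(2/3) = p_1/p_2.
Hence x_2/x_1 = (4·p_1/p_2)^(1/(2/3)), i.e. raised to the 1.5 power.
With the ratio pinned down, the budget gives x_1* = m/(p_1 + p_2·(x_2/x_1)) and x_2* = (x_2/x_1)·x_1*.
Numerically x_2/x_1 = 8.522776, so x_1* = 40/(12.1 + 11.6·8.522776) = 0.3605 and x_2* = 8.522776·0.3605 = 3.0723.
Expenditure on x_1: 12.1·0.3605 = 4.3618; share = 0.109.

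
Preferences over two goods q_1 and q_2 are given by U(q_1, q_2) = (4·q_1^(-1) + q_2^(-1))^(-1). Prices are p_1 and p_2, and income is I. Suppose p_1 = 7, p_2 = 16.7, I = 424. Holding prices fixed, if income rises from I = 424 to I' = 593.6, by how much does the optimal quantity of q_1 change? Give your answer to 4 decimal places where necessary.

With the ratio pinned down, the budget gives q_1* = I/(p_1 + p_2·(q_2/q_1)) and q_2* = (q_2/q_1)·q_1*.
Numerically q_2/q_1 = 0.323713, so q_1* = 424/(7 + 16.7·0.323713) = 34.177.
At I' = 593.6: q_1* = 47.8478. Change: 47.8478 − 34.177 = 13.6708.

Δq_1* = 13.6708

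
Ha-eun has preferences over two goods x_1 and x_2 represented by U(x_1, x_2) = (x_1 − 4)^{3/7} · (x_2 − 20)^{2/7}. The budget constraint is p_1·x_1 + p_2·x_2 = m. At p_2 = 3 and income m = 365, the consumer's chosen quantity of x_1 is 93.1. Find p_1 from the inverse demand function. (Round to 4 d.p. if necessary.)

Let x_1' = x_1−4, x_2' = x_2−20. MRS = (3/2)·x_2'/x_1' = p_1/p_2.
After buying the subsistence bundle (4, 20), a share 0.6 of the remaining income goes to x_1: x_1* = 4 + 0.6·(m − 4p_1 − 20p_2)/p_1.
Set x_1* = 93.1 in the demand function and solve for p_1: p_1 = 2.

p_1 = 2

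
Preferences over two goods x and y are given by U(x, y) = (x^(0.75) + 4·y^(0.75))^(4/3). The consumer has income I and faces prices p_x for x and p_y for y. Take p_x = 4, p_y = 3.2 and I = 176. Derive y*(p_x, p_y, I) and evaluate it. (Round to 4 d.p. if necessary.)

MRS = MU_x/MU_y = (1/4)·(y/x)^(0.25). Set equal to p_x/p_y.
Hence y/x = (4·p_x/p_y)^(1/(0.25)), i.e. raised to the 4 power.
With the ratio pinned down, the budget gives x* = I/(p_x + p_y·(y/x)) and y* = (y/x)·x*.
Numerically y/x = 625, so x* = 176/(4 + 3.2·625) = 0.0878 and y* = 625·0.0878 = 54.8902.

y* = 54.8902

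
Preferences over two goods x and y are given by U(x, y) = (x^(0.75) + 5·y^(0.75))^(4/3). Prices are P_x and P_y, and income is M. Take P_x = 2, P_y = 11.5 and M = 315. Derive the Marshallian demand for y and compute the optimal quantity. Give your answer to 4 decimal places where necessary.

y* = 21.0028

MRS = MU_x/MU_y = (1/5)·(y/x)^(0.25). Set equal to P_x/P_y.
Hence y/x = (5·P_x/P_y)^(1/(0.25)), i.e. raised to the 4 power.
With the ratio pinned down, the budget gives x* = M/(P_x + P_y·(y/x)) and y* = (y/x)·x*.
Numerically y/x = 0.571753, so x* = 315/(2 + 11.5·0.571753) = 36.734 and y* = 0.571753·36.734 = 21.0028.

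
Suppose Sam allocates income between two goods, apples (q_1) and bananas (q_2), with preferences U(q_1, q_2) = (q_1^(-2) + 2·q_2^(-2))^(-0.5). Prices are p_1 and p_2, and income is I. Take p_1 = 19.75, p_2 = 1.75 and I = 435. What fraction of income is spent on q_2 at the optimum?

MU_q_1 ∝ q_1^(-3), MU_q_2 ∝ 2·q_2^(-3), so MRS = (1/2)·(q_2/q_1)^(3) = p_1/p_2.
Solve for the ratio: q_2/q_1 = [2·p_1/p_2]^(1/3).
With the ratio pinned down, the budget gives q_1* = I/(p_1 + p_2·(q_2/q_1)) and q_2* = (q_2/q_1)·q_1*.
Numerically q_2/q_1 = 2.826092, so q_1* = 435/(19.75 + 1.75·2.826092) = 17.6144 and q_2* = 2.826092·17.6144 = 49.78.
Expenditure on q_2: 1.75·49.78 = 87.115; share = 0.2003.

share on q_2 = 0.2003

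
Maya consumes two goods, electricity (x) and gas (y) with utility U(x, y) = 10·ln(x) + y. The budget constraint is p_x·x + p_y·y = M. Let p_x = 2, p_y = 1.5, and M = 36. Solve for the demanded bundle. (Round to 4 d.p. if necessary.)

Set MRS = p_x/p_y: (10/x)/1 = p_x/p_y.
So x*(p_x,p_y) = 10·p_y/p_x, independent of income; and y* = (M − 10·p_y)/p_y.
At the given prices: x* = 10·1.5/2 = 7.5, and y* = 14.

x* = 7.5, y* = 14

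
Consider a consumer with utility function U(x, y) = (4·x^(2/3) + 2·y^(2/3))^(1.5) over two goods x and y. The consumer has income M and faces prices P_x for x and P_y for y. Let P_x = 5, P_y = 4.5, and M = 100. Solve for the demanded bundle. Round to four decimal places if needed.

From the CES first-order condition, 2·(y/x)^(1/3) = P_x/P_y.
Solve for the ratio: y/x = [(1/2)·P_x/P_y]^(3).
Substitute y = (y/x)·x into the budget: x* = M/(P_x + P_y·(y/x)).
Numerically y/x = 0.171468, so x* = 100/(5 + 4.5·0.171468) = 17.3262 and y* = 0.171468·17.3262 = 2.9709.

x* = 17.3262, y* = 2.9709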